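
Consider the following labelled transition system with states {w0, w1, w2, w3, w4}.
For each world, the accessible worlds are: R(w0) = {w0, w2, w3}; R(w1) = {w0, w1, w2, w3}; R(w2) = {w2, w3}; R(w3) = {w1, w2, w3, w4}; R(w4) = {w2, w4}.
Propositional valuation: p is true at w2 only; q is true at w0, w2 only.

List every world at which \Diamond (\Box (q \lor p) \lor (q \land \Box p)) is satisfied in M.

Let φ = \Diamond (\Box (q \lor p) \lor (q \land \Box p)). Evaluate φ at each world:
  w0 (successors {w0, w2, w3}): φ is false.
  w1 (successors {w0, w1, w2, w3}): φ is false.
  w2 (successors {w2, w3}): φ is false.
  w3 (successors {w1, w2, w3, w4}): φ is false.
  w4 (successors {w2, w4}): φ is false.
For instance, at w3:
  At w3: \Diamond (\Box (q \lor p) \lor (q \land \Box p)) requires \Box (q \lor p) \lor (q \land \Box p) at some successor in {w1, w2, w3, w4}.
    At w1: \Box (q \lor p) \lor (q \land \Box p) is false.
    At w2: \Box (q \lor p) \lor (q \land \Box p) is false.
    At w3: \Box (q \lor p) \lor (q \land \Box p) is false.
    At w4: \Box (q \lor p) \lor (q \land \Box p) is false.
  So \Diamond (\Box (q \lor p) \lor (q \land \Box p)) is false at w3.
Satisfying worlds: none.

none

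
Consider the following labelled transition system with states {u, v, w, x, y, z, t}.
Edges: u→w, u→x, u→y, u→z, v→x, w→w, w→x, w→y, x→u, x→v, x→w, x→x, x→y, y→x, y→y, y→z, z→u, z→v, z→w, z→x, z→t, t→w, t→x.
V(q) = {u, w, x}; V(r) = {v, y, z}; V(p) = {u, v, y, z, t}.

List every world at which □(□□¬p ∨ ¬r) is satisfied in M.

v, t

Recall that □ψ holds at a world iff ψ holds at every accessible world, and ◇ψ holds iff ψ holds at some accessible world.
Let φ = □(□□¬p ∨ ¬r). Evaluate φ at each world:
  u (successors {w, x, y, z}): φ is false.
  v (successors {x}): φ is true.
  w (successors {w, x, y}): φ is false.
  x (successors {u, v, w, x, y}): φ is false.
  y (successors {x, y, z}): φ is false.
  z (successors {u, v, w, x, t}): φ is false.
  t (successors {w, x}): φ is true.
For instance, at y:
  At y: □(□□¬p ∨ ¬r) requires □□¬p ∨ ¬r at every successor {x, y, z}.
    □□¬p ∨ ¬r fails at y, so □(□□¬p ∨ ¬r) is false at y.
      At y: □□¬p is false, ¬r is false, so □□¬p ∨ ¬r is false.
Satisfying worlds: {v, t}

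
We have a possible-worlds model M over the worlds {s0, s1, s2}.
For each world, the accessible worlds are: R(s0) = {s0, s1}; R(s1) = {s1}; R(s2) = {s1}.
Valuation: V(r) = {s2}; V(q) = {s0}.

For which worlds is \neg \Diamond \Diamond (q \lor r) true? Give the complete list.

Recall that \Diamond ψ holds at a world iff ψ holds at some accessible world.
Let φ = \neg \Diamond \Diamond (q \lor r). Evaluate φ at each world:
  s0 (successors {s0, s1}): φ is false.
  s1 (successors {s1}): φ is true.
  s2 (successors {s1}): φ is true.
For instance, at s0:
  At s0: \Diamond \Diamond (q \lor r) is true, so \neg \Diamond \Diamond (q \lor r) is false.
    At s0: \Diamond \Diamond (q \lor r) requires \Diamond (q \lor r) at some successor in {s0, s1}.
      \Diamond (q \lor r) holds at s0, so \Diamond \Diamond (q \lor r) is true at s0.
Satisfying worlds: {s1, s2}

s1, s2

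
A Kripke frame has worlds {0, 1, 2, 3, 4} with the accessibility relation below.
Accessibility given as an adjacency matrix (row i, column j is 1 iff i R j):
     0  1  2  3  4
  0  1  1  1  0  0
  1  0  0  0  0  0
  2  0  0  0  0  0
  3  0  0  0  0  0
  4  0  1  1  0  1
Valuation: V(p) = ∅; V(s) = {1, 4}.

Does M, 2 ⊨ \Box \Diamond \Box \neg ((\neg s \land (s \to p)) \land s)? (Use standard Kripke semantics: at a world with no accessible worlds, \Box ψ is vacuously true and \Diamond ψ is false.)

At 2: no accessible worlds, so \Box \Diamond \Box \neg ((\neg s \land (s \to p)) \land s) holds vacuously.

Yes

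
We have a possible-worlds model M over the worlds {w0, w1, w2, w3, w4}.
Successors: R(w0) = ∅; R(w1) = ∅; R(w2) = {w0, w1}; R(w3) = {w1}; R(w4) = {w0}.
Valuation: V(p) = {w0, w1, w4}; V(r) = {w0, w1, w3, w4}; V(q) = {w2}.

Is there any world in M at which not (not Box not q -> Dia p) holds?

No

Let φ = not (not Box not q -> Dia p). Evaluate φ at each world:
  w0 (successors ∅): φ is false.
  w1 (successors ∅): φ is false.
  w2 (successors {w0, w1}): φ is false.
  w3 (successors {w1}): φ is false.
  w4 (successors {w0}): φ is false.
For instance, at w3:
  At w3: not Box not q -> Dia p is true, so not (not Box not q -> Dia p) is false.
    At w3: not Box not q is false, Dia p is true, so not Box not q -> Dia p is true.
      At w3: Box not q is true, so not Box not q is false.
      At w3: Dia p requires p at some successor in {w1}.
        p holds at w1, so Dia p is true at w3.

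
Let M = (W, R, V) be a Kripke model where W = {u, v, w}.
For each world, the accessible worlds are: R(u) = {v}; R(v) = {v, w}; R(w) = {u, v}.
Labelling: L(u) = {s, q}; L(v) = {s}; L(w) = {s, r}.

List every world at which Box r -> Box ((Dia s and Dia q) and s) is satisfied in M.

Let φ = Box r -> Box ((Dia s and Dia q) and s). Evaluate φ at each world:
  u (successors {v}): φ is true.
  v (successors {v, w}): φ is true.
  w (successors {u, v}): φ is true.
For instance, at u:
  At u: Box r is false, Box ((Dia s and Dia q) and s) is false, so Box r -> Box ((Dia s and Dia q) and s) is true.
    At u: Box r requires r at every successor {v}.
      r fails at v, so Box r is false at u.
    At u: Box ((Dia s and Dia q) and s) requires (Dia s and Dia q) and s at every successor {v}.
      (Dia s and Dia q) and s fails at v, so Box ((Dia s and Dia q) and s) is false at u.
Satisfying worlds: {u, v, w}

u, v, w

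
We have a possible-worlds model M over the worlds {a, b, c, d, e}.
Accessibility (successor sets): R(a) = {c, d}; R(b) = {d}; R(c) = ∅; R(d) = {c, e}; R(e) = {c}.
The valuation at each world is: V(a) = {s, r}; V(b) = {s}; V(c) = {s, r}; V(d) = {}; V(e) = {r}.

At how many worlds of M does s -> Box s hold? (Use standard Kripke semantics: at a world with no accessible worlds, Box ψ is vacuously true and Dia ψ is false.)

3

Recall that Box ψ holds at a world iff ψ holds at every accessible world, and Dia ψ holds iff ψ holds at some accessible world.
Let φ = s -> Box s. Evaluate φ at each world:
  a (successors {c, d}): φ is false.
  b (successors {d}): φ is false.
  c (successors ∅): φ is true.
  d (successors {c, e}): φ is true.
  e (successors {c}): φ is true.
For instance, at b:
  At b: s is true, Box s is false, so s -> Box s is false.
    At b: Box s requires s at every successor {d}.
      s fails at d, so Box s is false at b.
Satisfying worlds: {c, d, e}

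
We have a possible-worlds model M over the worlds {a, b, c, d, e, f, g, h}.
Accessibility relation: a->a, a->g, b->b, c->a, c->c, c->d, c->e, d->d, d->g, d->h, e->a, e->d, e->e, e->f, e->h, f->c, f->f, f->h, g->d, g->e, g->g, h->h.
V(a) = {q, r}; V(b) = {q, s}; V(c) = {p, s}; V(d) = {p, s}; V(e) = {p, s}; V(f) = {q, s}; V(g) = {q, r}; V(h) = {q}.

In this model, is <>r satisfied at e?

At e: <>r requires r at some successor in {a, d, e, f, h}.
  r holds at a, so <>r is true at e.

Yes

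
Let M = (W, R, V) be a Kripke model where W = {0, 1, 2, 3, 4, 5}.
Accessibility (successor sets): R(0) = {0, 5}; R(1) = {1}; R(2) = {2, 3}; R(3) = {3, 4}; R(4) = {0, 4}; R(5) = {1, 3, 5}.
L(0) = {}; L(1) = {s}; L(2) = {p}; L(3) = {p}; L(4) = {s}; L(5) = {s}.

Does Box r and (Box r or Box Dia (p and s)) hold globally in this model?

Recall that Box ψ holds at a world iff ψ holds at every accessible world, and Dia ψ holds iff ψ holds at some accessible world.
Let φ = Box r and (Box r or Box Dia (p and s)). Evaluate φ at each world:
  0 (successors {0, 5}): φ is false.
  1 (successors {1}): φ is false.
  2 (successors {2, 3}): φ is false.
  3 (successors {3, 4}): φ is false.
  4 (successors {0, 4}): φ is false.
  5 (successors {1, 3, 5}): φ is false.
Detail at 0 (counterexample):
  At 0: Box r is false, Box r or Box Dia (p and s) is false, so Box r and (Box r or Box Dia (p and s)) is false.
    At 0: Box r requires r at every successor {0, 5}.
      r fails at 0, so Box r is false at 0.
    At 0: Box r is false, Box Dia (p and s) is false, so Box r or Box Dia (p and s) is false.
      At 0: Box r requires r at every successor {0, 5}.
        r fails at 0, so Box r is false at 0.
      At 0: Box Dia (p and s) requires Dia (p and s) at every successor {0, 5}.
        Dia (p and s) fails at 0, so Box Dia (p and s) is false at 0.

No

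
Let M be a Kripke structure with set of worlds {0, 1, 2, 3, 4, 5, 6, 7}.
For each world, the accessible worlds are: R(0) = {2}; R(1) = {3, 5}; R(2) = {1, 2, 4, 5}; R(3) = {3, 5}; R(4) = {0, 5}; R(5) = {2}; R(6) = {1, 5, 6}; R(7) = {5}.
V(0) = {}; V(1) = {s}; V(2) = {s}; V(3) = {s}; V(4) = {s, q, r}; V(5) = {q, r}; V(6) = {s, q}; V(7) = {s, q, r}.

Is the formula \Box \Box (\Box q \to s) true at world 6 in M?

Yes

At 6: \Box \Box (\Box q \to s) requires \Box (\Box q \to s) at every successor {1, 5, 6}.
    At 1: \Box (\Box q \to s) requires \Box q \to s at every successor {3, 5}.
      At 3: \Box q \to s is true.
      At 5: \Box q \to s is true.
    So \Box (\Box q \to s) is true at 1.
    At 5: \Box (\Box q \to s) requires \Box q \to s at every successor {2}.
      At 2: \Box q \to s is true.
    So \Box (\Box q \to s) is true at 5.
    At 6: \Box (\Box q \to s) requires \Box q \to s at every successor {1, 5, 6}.
      At 1: \Box q \to s is true.
      At 5: \Box q \to s is true.
      At 6: \Box q \to s is true.
    So \Box (\Box q \to s) is true at 6.
So \Box \Box (\Box q \to s) is true at 6.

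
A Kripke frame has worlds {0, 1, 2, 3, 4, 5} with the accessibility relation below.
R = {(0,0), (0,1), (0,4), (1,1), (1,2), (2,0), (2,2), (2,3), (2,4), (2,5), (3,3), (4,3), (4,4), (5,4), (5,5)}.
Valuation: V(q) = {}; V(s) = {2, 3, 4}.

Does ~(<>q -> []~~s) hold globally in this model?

Recall that []ψ holds at a world iff ψ holds at every accessible world, and <>ψ holds iff ψ holds at some accessible world.
Let φ = ~(<>q -> []~~s). Evaluate φ at each world:
  0 (successors {0, 1, 4}): φ is false.
  1 (successors {1, 2}): φ is false.
  2 (successors {0, 2, 3, 4, 5}): φ is false.
  3 (successors {3}): φ is false.
  4 (successors {3, 4}): φ is false.
  5 (successors {4, 5}): φ is false.
Detail at 0 (counterexample):
  At 0: <>q -> []~~s is true, so ~(<>q -> []~~s) is false.
    At 0: <>q is false, []~~s is false, so <>q -> []~~s is true.
      At 0: <>q requires q at some successor in {0, 1, 4}.
        At 0: q is false.
        At 1: q is false.
        At 4: q is false.
      So <>q is false at 0.
      At 0: []~~s requires ~~s at every successor {0, 1, 4}.
        ~~s fails at 0, so []~~s is false at 0.

No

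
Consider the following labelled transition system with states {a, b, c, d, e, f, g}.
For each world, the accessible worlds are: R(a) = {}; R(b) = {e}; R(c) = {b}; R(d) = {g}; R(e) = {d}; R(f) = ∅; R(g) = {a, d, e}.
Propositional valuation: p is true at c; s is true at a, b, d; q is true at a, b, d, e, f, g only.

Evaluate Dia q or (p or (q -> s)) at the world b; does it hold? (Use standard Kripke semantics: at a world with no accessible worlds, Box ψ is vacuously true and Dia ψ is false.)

Recall that Dia ψ holds at a world iff ψ holds at some accessible world.
At b: Dia q is true, p or (q -> s) is true, so Dia q or (p or (q -> s)) is true.
  At b: Dia q requires q at some successor in {e}.
    q holds at e, so Dia q is true at b.

Yes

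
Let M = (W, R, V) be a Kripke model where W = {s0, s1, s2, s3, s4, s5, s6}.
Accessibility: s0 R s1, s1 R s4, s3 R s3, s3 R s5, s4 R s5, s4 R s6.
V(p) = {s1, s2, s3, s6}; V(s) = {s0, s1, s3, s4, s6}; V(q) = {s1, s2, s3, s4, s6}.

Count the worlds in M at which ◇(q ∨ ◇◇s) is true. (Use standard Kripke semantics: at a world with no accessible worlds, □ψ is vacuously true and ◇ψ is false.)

Let φ = ◇(q ∨ ◇◇s). Evaluate φ at each world:
  s0 (successors {s1}): φ is true.
  s1 (successors {s4}): φ is true.
  s2 (successors ∅): φ is false.
  s3 (successors {s3, s5}): φ is true.
  s4 (successors {s5, s6}): φ is true.
  s5 (successors ∅): φ is false.
  s6 (successors ∅): φ is false.
For instance, at s0:
  At s0: ◇(q ∨ ◇◇s) requires q ∨ ◇◇s at some successor in {s1}.
    q ∨ ◇◇s holds at s1, so ◇(q ∨ ◇◇s) is true at s0.
      At s1: q is true, ◇◇s is true, so q ∨ ◇◇s is true.
Satisfying worlds: {s0, s1, s3, s4}

4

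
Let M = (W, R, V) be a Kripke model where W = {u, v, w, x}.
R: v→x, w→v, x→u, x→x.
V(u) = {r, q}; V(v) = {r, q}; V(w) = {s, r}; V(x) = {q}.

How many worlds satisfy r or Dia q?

4

Recall that Dia ψ holds at a world iff ψ holds at some accessible world.
Let φ = r or Dia q. Evaluate φ at each world:
  u (successors ∅): φ is true.
  v (successors {x}): φ is true.
  w (successors {v}): φ is true.
  x (successors {u, x}): φ is true.
For instance, at v:
  At v: r is true, Dia q is true, so r or Dia q is true.
    At v: Dia q requires q at some successor in {x}.
      q holds at x, so Dia q is true at v.
Satisfying worlds: {u, v, w, x}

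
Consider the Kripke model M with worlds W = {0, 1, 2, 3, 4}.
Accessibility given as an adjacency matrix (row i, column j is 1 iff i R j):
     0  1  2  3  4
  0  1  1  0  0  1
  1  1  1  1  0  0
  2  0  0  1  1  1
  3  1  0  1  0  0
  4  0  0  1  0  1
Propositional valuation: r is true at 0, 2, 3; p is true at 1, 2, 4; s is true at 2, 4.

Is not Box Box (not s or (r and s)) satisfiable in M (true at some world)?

Yes

Let φ = not Box Box (not s or (r and s)). Evaluate φ at each world:
  0 (successors {0, 1, 4}): φ is true.
  1 (successors {0, 1, 2}): φ is true.
  2 (successors {2, 3, 4}): φ is true.
  3 (successors {0, 2}): φ is true.
  4 (successors {2, 4}): φ is true.
Detail at 0 (witness):
  At 0: Box Box (not s or (r and s)) is false, so not Box Box (not s or (r and s)) is true.
    At 0: Box Box (not s or (r and s)) requires Box (not s or (r and s)) at every successor {0, 1, 4}.
      Box (not s or (r and s)) fails at 0, so Box Box (not s or (r and s)) is false at 0.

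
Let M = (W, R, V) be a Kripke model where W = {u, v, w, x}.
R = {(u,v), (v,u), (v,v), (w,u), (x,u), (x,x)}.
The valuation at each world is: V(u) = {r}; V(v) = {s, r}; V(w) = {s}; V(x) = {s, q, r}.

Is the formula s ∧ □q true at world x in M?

No

Recall that □ψ holds at a world iff ψ holds at every accessible world, and ◇ψ holds iff ψ holds at some accessible world.
At x: s is true, □q is false, so s ∧ □q is false.
  At x: □q requires q at every successor {u, x}.
    q fails at u, so □q is false at x.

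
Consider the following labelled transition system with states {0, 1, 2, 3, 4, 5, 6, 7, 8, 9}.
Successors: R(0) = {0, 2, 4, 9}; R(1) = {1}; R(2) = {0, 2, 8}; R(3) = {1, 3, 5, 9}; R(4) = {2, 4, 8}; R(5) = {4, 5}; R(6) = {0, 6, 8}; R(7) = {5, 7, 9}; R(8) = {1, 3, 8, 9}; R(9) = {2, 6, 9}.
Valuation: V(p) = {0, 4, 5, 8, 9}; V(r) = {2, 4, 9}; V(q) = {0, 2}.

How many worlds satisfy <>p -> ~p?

5

Recall that <>ψ holds at a world iff ψ holds at some accessible world.
Let φ = <>p -> ~p. Evaluate φ at each world:
  0 (successors {0, 2, 4, 9}): φ is false.
  1 (successors {1}): φ is true.
  2 (successors {0, 2, 8}): φ is true.
  3 (successors {1, 3, 5, 9}): φ is true.
  4 (successors {2, 4, 8}): φ is false.
  5 (successors {4, 5}): φ is false.
  6 (successors {0, 6, 8}): φ is true.
  7 (successors {5, 7, 9}): φ is true.
  8 (successors {1, 3, 8, 9}): φ is false.
  9 (successors {2, 6, 9}): φ is false.
For instance, at 4:
  At 4: <>p is true, ~p is false, so <>p -> ~p is false.
    At 4: <>p requires p at some successor in {2, 4, 8}.
      p holds at 4, so <>p is true at 4.
Satisfying worlds: {1, 2, 3, 6, 7}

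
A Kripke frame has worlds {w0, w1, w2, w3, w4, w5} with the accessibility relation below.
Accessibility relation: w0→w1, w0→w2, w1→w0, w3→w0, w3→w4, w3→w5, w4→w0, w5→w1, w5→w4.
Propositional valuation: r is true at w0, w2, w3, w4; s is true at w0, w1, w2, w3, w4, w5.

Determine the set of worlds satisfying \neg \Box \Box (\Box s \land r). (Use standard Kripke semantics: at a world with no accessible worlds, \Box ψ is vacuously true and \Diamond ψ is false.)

Let φ = \neg \Box \Box (\Box s \land r). Evaluate φ at each world:
  w0 (successors {w1, w2}): φ is false.
  w1 (successors {w0}): φ is true.
  w2 (successors ∅): φ is false.
  w3 (successors {w0, w4, w5}): φ is true.
  w4 (successors {w0}): φ is true.
  w5 (successors {w1, w4}): φ is false.
For instance, at w0:
  At w0: \Box \Box (\Box s \land r) is true, so \neg \Box \Box (\Box s \land r) is false.
    At w0: \Box \Box (\Box s \land r) requires \Box (\Box s \land r) at every successor {w1, w2}.
      At w1: \Box (\Box s \land r) is true.
      At w2: \Box (\Box s \land r) is true.
    So \Box \Box (\Box s \land r) is true at w0.
Satisfying worlds: {w1, w3, w4}

w1, w3, w4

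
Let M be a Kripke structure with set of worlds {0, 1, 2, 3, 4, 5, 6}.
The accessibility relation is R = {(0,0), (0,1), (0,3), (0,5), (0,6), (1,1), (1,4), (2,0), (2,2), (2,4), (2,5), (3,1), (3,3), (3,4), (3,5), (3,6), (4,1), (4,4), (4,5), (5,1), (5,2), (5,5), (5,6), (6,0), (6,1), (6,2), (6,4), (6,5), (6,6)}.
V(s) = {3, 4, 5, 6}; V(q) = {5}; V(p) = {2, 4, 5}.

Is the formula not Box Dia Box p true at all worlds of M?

Yes

Let φ = not Box Dia Box p. Evaluate φ at each world:
  0 (successors {0, 1, 3, 5, 6}): φ is true.
  1 (successors {1, 4}): φ is true.
  2 (successors {0, 2, 4, 5}): φ is true.
  3 (successors {1, 3, 4, 5, 6}): φ is true.
  4 (successors {1, 4, 5}): φ is true.
  5 (successors {1, 2, 5, 6}): φ is true.
  6 (successors {0, 1, 2, 4, 5, 6}): φ is true.
For instance, at 5:
  At 5: Box Dia Box p is false, so not Box Dia Box p is true.
    At 5: Box Dia Box p requires Dia Box p at every successor {1, 2, 5, 6}.
      Dia Box p fails at 1, so Box Dia Box p is false at 5.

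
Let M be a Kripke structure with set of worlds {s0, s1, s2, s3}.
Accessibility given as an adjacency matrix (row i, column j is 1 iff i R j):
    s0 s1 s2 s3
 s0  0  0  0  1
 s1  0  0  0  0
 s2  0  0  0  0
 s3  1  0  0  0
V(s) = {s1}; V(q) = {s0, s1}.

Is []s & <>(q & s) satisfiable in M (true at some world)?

Let φ = []s & <>(q & s). Evaluate φ at each world:
  s0 (successors {s3}): φ is false.
  s1 (successors ∅): φ is false.
  s2 (successors ∅): φ is false.
  s3 (successors {s0}): φ is false.
For instance, at s3:
  At s3: []s is false, <>(q & s) is false, so []s & <>(q & s) is false.
    At s3: []s requires s at every successor {s0}.
      s fails at s0, so []s is false at s3.
    At s3: <>(q & s) requires q & s at some successor in {s0}.
      At s0: q & s is false.
    So <>(q & s) is false at s3.

No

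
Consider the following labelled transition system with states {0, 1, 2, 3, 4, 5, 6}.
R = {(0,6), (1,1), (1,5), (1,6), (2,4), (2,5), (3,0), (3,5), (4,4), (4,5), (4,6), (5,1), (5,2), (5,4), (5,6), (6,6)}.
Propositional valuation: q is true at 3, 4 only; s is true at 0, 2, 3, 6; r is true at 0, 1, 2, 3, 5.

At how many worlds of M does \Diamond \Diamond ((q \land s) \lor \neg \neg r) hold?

Let φ = \Diamond \Diamond ((q \land s) \lor \neg \neg r). Evaluate φ at each world:
  0 (successors {6}): φ is false.
  1 (successors {1, 5, 6}): φ is true.
  2 (successors {4, 5}): φ is true.
  3 (successors {0, 5}): φ is true.
  4 (successors {4, 5, 6}): φ is true.
  5 (successors {1, 2, 4, 6}): φ is true.
  6 (successors {6}): φ is false.
For instance, at 3:
  At 3: \Diamond \Diamond ((q \land s) \lor \neg \neg r) requires \Diamond ((q \land s) \lor \neg \neg r) at some successor in {0, 5}.
    \Diamond ((q \land s) \lor \neg \neg r) holds at 5, so \Diamond \Diamond ((q \land s) \lor \neg \neg r) is true at 3.
      At 5: \Diamond ((q \land s) \lor \neg \neg r) requires (q \land s) \lor \neg \neg r at some successor in {1, 2, 4, 6}.
        (q \land s) \lor \neg \neg r holds at 1, so \Diamond ((q \land s) \lor \neg \neg r) is true at 5.
Satisfying worlds: {1, 2, 3, 4, 5}

5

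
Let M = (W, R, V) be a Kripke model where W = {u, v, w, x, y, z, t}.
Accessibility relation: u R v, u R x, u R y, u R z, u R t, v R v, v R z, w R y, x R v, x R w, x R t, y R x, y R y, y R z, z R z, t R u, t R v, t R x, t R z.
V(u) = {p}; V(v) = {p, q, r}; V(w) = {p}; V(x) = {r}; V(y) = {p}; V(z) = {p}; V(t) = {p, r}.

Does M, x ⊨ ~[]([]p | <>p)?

Recall that []ψ holds at a world iff ψ holds at every accessible world, and <>ψ holds iff ψ holds at some accessible world.
At x: []([]p | <>p) is true, so ~[]([]p | <>p) is false.
  At x: []([]p | <>p) requires []p | <>p at every successor {v, w, t}.
      At v: []p is true, <>p is true, so []p | <>p is true.
      At w: []p is true, <>p is true, so []p | <>p is true.
      At t: []p is false, <>p is true, so []p | <>p is true.
  So []([]p | <>p) is true at x.

No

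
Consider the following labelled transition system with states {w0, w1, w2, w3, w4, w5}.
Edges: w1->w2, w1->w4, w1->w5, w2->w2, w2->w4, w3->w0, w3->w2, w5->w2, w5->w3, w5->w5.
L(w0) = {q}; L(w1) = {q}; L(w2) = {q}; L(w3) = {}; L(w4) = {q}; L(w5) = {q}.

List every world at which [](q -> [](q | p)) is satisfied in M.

Let φ = [](q -> [](q | p)). Evaluate φ at each world:
  w0 (successors ∅): φ is true.
  w1 (successors {w2, w4, w5}): φ is false.
  w2 (successors {w2, w4}): φ is true.
  w3 (successors {w0, w2}): φ is true.
  w4 (successors ∅): φ is true.
  w5 (successors {w2, w3, w5}): φ is false.
For instance, at w3:
  At w3: [](q -> [](q | p)) requires q -> [](q | p) at every successor {w0, w2}.
      At w0: q is true, [](q | p) is true, so q -> [](q | p) is true.
      At w2: q is true, [](q | p) is true, so q -> [](q | p) is true.
  So [](q -> [](q | p)) is true at w3.
Satisfying worlds: {w0, w2, w3, w4}

w0, w2, w3, w4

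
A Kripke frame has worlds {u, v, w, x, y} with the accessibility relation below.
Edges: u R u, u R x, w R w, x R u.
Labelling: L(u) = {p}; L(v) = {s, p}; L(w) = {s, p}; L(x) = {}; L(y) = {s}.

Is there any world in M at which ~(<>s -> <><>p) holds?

Recall that <>ψ holds at a world iff ψ holds at some accessible world.
Let φ = ~(<>s -> <><>p). Evaluate φ at each world:
  u (successors {u, x}): φ is false.
  v (successors ∅): φ is false.
  w (successors {w}): φ is false.
  x (successors {u}): φ is false.
  y (successors ∅): φ is false.
For instance, at x:
  At x: <>s -> <><>p is true, so ~(<>s -> <><>p) is false.
    At x: <>s is false, <><>p is true, so <>s -> <><>p is true.
      At x: <>s requires s at some successor in {u}.
        At u: s is false.
      So <>s is false at x.
      At x: <><>p requires <>p at some successor in {u}.
        <>p holds at u, so <><>p is true at x.

No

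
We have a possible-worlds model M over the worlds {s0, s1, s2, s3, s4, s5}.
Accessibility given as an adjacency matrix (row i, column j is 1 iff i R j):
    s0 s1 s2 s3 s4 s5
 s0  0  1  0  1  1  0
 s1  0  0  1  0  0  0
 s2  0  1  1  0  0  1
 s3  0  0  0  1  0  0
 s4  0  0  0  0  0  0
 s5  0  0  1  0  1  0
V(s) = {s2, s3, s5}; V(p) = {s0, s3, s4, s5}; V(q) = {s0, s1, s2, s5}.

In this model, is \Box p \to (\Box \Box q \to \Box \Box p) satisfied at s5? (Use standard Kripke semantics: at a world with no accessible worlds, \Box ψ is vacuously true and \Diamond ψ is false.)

At s5: \Box p is false, \Box \Box q \to \Box \Box p is false, so \Box p \to (\Box \Box q \to \Box \Box p) is true.
  At s5: \Box p requires p at every successor {s2, s4}.
    p fails at s2, so \Box p is false at s5.
  At s5: \Box \Box q is true, \Box \Box p is false, so \Box \Box q \to \Box \Box p is false.
    At s5: \Box \Box q requires \Box q at every successor {s2, s4}.
      At s2: \Box q is true.
      At s4: \Box q is true.
    So \Box \Box q is true at s5.
    At s5: \Box \Box p requires \Box p at every successor {s2, s4}.
      \Box p fails at s2, so \Box \Box p is false at s5.

Yes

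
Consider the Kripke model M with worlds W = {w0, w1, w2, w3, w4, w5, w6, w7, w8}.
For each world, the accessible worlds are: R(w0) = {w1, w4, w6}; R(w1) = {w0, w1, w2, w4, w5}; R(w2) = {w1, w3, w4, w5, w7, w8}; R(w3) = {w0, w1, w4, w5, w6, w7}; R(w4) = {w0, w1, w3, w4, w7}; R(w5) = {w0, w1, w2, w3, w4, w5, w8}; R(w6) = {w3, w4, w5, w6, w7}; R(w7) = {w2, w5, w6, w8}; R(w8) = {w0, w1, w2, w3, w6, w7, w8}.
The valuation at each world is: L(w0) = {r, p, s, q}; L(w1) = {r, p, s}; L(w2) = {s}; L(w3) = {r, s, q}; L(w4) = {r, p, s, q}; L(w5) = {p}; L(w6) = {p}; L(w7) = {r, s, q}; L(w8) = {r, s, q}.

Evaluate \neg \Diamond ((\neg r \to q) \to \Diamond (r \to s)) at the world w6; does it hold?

At w6: \Diamond ((\neg r \to q) \to \Diamond (r \to s)) is true, so \neg \Diamond ((\neg r \to q) \to \Diamond (r \to s)) is false.
  At w6: \Diamond ((\neg r \to q) \to \Diamond (r \to s)) requires (\neg r \to q) \to \Diamond (r \to s) at some successor in {w3, w4, w5, w6, w7}.
    (\neg r \to q) \to \Diamond (r \to s) holds at w3, so \Diamond ((\neg r \to q) \to \Diamond (r \to s)) is true at w6.
      At w3: \neg r \to q is true, \Diamond (r \to s) is true, so (\neg r \to q) \to \Diamond (r \to s) is true.

No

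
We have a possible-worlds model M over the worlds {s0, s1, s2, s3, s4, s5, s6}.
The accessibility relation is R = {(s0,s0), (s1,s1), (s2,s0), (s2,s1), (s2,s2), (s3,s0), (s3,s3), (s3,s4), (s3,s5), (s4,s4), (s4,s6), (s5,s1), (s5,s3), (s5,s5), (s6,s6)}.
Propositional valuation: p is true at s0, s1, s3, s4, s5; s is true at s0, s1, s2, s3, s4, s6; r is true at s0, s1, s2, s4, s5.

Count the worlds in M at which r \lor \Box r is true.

Let φ = r \lor \Box r. Evaluate φ at each world:
  s0 (successors {s0}): φ is true.
  s1 (successors {s1}): φ is true.
  s2 (successors {s0, s1, s2}): φ is true.
  s3 (successors {s0, s3, s4, s5}): φ is false.
  s4 (successors {s4, s6}): φ is true.
  s5 (successors {s1, s3, s5}): φ is true.
  s6 (successors {s6}): φ is false.
For instance, at s0:
  At s0: r is true, \Box r is true, so r \lor \Box r is true.
    At s0: \Box r requires r at every successor {s0}.
      At s0: r is true.
    So \Box r is true at s0.
Satisfying worlds: {s0, s1, s2, s4, s5}

5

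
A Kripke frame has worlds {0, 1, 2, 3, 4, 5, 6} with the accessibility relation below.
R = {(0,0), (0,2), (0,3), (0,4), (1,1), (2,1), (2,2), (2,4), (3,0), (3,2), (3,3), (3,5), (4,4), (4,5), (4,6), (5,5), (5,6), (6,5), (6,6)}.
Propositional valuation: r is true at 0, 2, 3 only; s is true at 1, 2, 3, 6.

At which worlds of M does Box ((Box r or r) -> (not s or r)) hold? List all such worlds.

0, 1, 2, 3, 4, 5, 6

Recall that Box ψ holds at a world iff ψ holds at every accessible world, and Dia ψ holds iff ψ holds at some accessible world.
Let φ = Box ((Box r or r) -> (not s or r)). Evaluate φ at each world:
  0 (successors {0, 2, 3, 4}): φ is true.
  1 (successors {1}): φ is true.
  2 (successors {1, 2, 4}): φ is true.
  3 (successors {0, 2, 3, 5}): φ is true.
  4 (successors {4, 5, 6}): φ is true.
  5 (successors {5, 6}): φ is true.
  6 (successors {5, 6}): φ is true.
For instance, at 1:
  At 1: Box ((Box r or r) -> (not s or r)) requires (Box r or r) -> (not s or r) at every successor {1}.
      At 1: Box r or r is false, not s or r is false, so (Box r or r) -> (not s or r) is true.
  So Box ((Box r or r) -> (not s or r)) is true at 1.
Satisfying worlds: {0, 1, 2, 3, 4, 5, 6}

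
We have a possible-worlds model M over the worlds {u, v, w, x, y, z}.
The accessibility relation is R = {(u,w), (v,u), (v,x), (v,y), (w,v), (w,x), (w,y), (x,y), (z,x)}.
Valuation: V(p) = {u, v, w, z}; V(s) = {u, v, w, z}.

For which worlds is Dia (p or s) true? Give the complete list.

Let φ = Dia (p or s). Evaluate φ at each world:
  u (successors {w}): φ is true.
  v (successors {u, x, y}): φ is true.
  w (successors {v, x, y}): φ is true.
  x (successors {y}): φ is false.
  y (successors ∅): φ is false.
  z (successors {x}): φ is false.
For instance, at w:
  At w: Dia (p or s) requires p or s at some successor in {v, x, y}.
    p or s holds at v, so Dia (p or s) is true at w.
Satisfying worlds: {u, v, w}

u, v, w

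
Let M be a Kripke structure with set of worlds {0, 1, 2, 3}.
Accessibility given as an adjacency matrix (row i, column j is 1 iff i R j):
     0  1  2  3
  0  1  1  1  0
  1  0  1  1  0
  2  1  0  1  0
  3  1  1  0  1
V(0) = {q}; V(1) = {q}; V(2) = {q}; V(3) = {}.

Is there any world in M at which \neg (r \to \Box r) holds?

No

Recall that \Box ψ holds at a world iff ψ holds at every accessible world, and \Diamond ψ holds iff ψ holds at some accessible world.
Let φ = \neg (r \to \Box r). Evaluate φ at each world:
  0 (successors {0, 1, 2}): φ is false.
  1 (successors {1, 2}): φ is false.
  2 (successors {0, 2}): φ is false.
  3 (successors {0, 1, 3}): φ is false.
For instance, at 0:
  At 0: r \to \Box r is true, so \neg (r \to \Box r) is false.
    At 0: r is false, \Box r is false, so r \to \Box r is true.
      At 0: \Box r requires r at every successor {0, 1, 2}.
        r fails at 0, so \Box r is false at 0.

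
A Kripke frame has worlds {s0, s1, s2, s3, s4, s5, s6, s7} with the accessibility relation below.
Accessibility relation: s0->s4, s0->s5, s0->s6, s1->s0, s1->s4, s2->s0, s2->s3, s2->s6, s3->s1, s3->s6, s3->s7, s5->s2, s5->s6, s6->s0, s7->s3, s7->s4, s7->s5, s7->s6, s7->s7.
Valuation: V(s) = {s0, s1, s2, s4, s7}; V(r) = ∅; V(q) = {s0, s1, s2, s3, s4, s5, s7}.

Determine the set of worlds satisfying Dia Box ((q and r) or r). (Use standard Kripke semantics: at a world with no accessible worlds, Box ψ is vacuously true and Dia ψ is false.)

s0, s1, s7

Recall that Box ψ holds at a world iff ψ holds at every accessible world, and Dia ψ holds iff ψ holds at some accessible world.
Let φ = Dia Box ((q and r) or r). Evaluate φ at each world:
  s0 (successors {s4, s5, s6}): φ is true.
  s1 (successors {s0, s4}): φ is true.
  s2 (successors {s0, s3, s6}): φ is false.
  s3 (successors {s1, s6, s7}): φ is false.
  s4 (successors ∅): φ is false.
  s5 (successors {s2, s6}): φ is false.
  s6 (successors {s0}): φ is false.
  s7 (successors {s3, s4, s5, s6, s7}): φ is true.
For instance, at s0:
  At s0: Dia Box ((q and r) or r) requires Box ((q and r) or r) at some successor in {s4, s5, s6}.
    Box ((q and r) or r) holds at s4, so Dia Box ((q and r) or r) is true at s0.
      At s4: no accessible worlds, so Box ((q and r) or r) holds vacuously.
Satisfying worlds: {s0, s1, s7}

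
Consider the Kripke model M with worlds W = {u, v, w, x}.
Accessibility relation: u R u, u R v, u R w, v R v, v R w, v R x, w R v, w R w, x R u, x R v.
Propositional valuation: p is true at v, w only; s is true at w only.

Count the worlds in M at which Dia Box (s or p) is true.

3

Let φ = Dia Box (s or p). Evaluate φ at each world:
  u (successors {u, v, w}): φ is true.
  v (successors {v, w, x}): φ is true.
  w (successors {v, w}): φ is true.
  x (successors {u, v}): φ is false.
For instance, at x:
  At x: Dia Box (s or p) requires Box (s or p) at some successor in {u, v}.
    At u: Box (s or p) is false.
    At v: Box (s or p) is false.
  So Dia Box (s or p) is false at x.
Satisfying worlds: {u, v, w}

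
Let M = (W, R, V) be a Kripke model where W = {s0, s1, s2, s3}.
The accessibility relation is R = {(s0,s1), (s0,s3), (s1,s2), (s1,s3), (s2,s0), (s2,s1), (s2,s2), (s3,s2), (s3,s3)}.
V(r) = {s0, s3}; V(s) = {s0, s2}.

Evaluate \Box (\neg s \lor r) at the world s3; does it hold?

No

At s3: \Box (\neg s \lor r) requires \neg s \lor r at every successor {s2, s3}.
  \neg s \lor r fails at s2, so \Box (\neg s \lor r) is false at s3.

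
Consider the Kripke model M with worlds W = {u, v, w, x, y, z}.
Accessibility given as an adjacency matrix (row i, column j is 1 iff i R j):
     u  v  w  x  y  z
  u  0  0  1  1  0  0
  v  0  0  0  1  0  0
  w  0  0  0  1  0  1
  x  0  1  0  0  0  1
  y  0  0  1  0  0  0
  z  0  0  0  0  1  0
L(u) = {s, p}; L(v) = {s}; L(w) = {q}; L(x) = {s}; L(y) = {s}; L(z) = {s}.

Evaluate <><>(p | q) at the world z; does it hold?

At z: <><>(p | q) requires <>(p | q) at some successor in {y}.
  <>(p | q) holds at y, so <><>(p | q) is true at z.
    At y: <>(p | q) requires p | q at some successor in {w}.
      p | q holds at w, so <>(p | q) is true at y.

Yes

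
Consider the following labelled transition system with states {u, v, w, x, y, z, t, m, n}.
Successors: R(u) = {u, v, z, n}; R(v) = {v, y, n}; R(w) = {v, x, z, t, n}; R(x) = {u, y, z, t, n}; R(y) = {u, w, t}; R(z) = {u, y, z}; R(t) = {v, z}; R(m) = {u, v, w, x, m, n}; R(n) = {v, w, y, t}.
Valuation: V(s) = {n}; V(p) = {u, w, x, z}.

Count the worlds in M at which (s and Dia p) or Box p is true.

1

Let φ = (s and Dia p) or Box p. Evaluate φ at each world:
  u (successors {u, v, z, n}): φ is false.
  v (successors {v, y, n}): φ is false.
  w (successors {v, x, z, t, n}): φ is false.
  x (successors {u, y, z, t, n}): φ is false.
  y (successors {u, w, t}): φ is false.
  z (successors {u, y, z}): φ is false.
  t (successors {v, z}): φ is false.
  m (successors {u, v, w, x, m, n}): φ is false.
  n (successors {v, w, y, t}): φ is true.
For instance, at u:
  At u: s and Dia p is false, Box p is false, so (s and Dia p) or Box p is false.
    At u: s is false, Dia p is true, so s and Dia p is false.
      At u: Dia p requires p at some successor in {u, v, z, n}.
        p holds at u, so Dia p is true at u.
    At u: Box p requires p at every successor {u, v, z, n}.
      p fails at v, so Box p is false at u.
Satisfying worlds: {n}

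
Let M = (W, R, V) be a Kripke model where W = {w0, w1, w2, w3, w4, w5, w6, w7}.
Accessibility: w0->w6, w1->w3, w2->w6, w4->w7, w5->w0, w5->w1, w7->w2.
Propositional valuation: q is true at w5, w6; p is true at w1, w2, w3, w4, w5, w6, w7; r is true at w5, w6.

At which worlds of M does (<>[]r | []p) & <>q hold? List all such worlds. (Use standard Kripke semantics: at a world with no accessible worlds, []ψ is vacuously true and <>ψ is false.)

Let φ = (<>[]r | []p) & <>q. Evaluate φ at each world:
  w0 (successors {w6}): φ is true.
  w1 (successors {w3}): φ is false.
  w2 (successors {w6}): φ is true.
  w3 (successors ∅): φ is false.
  w4 (successors {w7}): φ is false.
  w5 (successors {w0, w1}): φ is false.
  w6 (successors ∅): φ is false.
  w7 (successors {w2}): φ is false.
For instance, at w4:
  At w4: <>[]r | []p is true, <>q is false, so (<>[]r | []p) & <>q is false.
    At w4: <>[]r is false, []p is true, so <>[]r | []p is true.
      At w4: <>[]r requires []r at some successor in {w7}.
        At w7: []r is false.
      So <>[]r is false at w4.
      At w4: []p requires p at every successor {w7}.
        At w7: p is true.
      So []p is true at w4.
    At w4: <>q requires q at some successor in {w7}.
      At w7: q is false.
    So <>q is false at w4.
Satisfying worlds: {w0, w2}

w0, w2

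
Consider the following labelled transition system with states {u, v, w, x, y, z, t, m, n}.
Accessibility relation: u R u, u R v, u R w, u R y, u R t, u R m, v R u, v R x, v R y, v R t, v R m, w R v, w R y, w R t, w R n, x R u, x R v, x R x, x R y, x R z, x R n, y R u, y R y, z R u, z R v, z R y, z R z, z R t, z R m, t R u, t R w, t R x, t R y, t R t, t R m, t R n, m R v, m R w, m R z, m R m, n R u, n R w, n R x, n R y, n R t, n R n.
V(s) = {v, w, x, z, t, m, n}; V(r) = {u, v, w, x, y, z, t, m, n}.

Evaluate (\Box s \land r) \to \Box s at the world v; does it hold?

Yes

At v: \Box s \land r is false, \Box s is false, so (\Box s \land r) \to \Box s is true.
  At v: \Box s is false, r is true, so \Box s \land r is false.
    At v: \Box s requires s at every successor {u, x, y, t, m}.
      s fails at u, so \Box s is false at v.
  At v: \Box s requires s at every successor {u, x, y, t, m}.
    s fails at u, so \Box s is false at v.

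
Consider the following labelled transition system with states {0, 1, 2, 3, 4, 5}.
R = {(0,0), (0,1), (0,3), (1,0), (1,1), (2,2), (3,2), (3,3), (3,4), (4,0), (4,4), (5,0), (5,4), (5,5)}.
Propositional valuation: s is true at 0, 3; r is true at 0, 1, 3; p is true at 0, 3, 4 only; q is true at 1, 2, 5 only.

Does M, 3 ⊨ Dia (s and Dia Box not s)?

At 3: Dia (s and Dia Box not s) requires s and Dia Box not s at some successor in {2, 3, 4}.
  s and Dia Box not s holds at 3, so Dia (s and Dia Box not s) is true at 3.
    At 3: s is true, Dia Box not s is true, so s and Dia Box not s is true.
      At 3: Dia Box not s requires Box not s at some successor in {2, 3, 4}.
        Box not s holds at 2, so Dia Box not s is true at 3.

Yes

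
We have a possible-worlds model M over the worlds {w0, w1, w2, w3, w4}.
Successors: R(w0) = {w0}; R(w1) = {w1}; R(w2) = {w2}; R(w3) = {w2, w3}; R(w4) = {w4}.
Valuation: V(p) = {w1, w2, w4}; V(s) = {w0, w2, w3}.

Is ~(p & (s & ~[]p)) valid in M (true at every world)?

Yes

Let φ = ~(p & (s & ~[]p)). Evaluate φ at each world:
  w0 (successors {w0}): φ is true.
  w1 (successors {w1}): φ is true.
  w2 (successors {w2}): φ is true.
  w3 (successors {w2, w3}): φ is true.
  w4 (successors {w4}): φ is true.
For instance, at w1:
  At w1: p & (s & ~[]p) is false, so ~(p & (s & ~[]p)) is true.
    At w1: p is true, s & ~[]p is false, so p & (s & ~[]p) is false.
      At w1: s is false, ~[]p is false, so s & ~[]p is false.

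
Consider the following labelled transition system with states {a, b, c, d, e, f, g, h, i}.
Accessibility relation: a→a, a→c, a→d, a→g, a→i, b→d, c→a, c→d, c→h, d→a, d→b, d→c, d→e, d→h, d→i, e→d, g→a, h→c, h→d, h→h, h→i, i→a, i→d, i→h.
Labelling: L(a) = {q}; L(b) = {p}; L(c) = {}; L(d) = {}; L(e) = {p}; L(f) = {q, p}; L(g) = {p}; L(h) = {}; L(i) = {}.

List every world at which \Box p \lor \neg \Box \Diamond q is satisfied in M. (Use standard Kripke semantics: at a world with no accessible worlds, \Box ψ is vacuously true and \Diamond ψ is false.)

Let φ = \Box p \lor \neg \Box \Diamond q. Evaluate φ at each world:
  a (successors {a, c, d, g, i}): φ is false.
  b (successors {d}): φ is false.
  c (successors {a, d, h}): φ is true.
  d (successors {a, b, c, e, h, i}): φ is true.
  e (successors {d}): φ is false.
  f (successors ∅): φ is true.
  g (successors {a}): φ is false.
  h (successors {c, d, h, i}): φ is true.
  i (successors {a, d, h}): φ is true.
For instance, at c:
  At c: \Box p is false, \neg \Box \Diamond q is true, so \Box p \lor \neg \Box \Diamond q is true.
    At c: \Box p requires p at every successor {a, d, h}.
      p fails at a, so \Box p is false at c.
    At c: \Box \Diamond q is false, so \neg \Box \Diamond q is true.
      At c: \Box \Diamond q requires \Diamond q at every successor {a, d, h}.
        \Diamond q fails at h, so \Box \Diamond q is false at c.
Satisfying worlds: {c, d, f, h, i}

c, d, f, h, i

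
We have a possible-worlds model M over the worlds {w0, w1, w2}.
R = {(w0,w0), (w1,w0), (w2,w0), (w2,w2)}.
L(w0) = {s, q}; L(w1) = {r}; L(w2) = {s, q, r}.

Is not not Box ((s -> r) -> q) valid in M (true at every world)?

Yes

Let φ = not not Box ((s -> r) -> q). Evaluate φ at each world:
  w0 (successors {w0}): φ is true.
  w1 (successors {w0}): φ is true.
  w2 (successors {w0, w2}): φ is true.
For instance, at w2:
  At w2: not Box ((s -> r) -> q) is false, so not not Box ((s -> r) -> q) is true.
    At w2: Box ((s -> r) -> q) is true, so not Box ((s -> r) -> q) is false.
      At w2: Box ((s -> r) -> q) requires (s -> r) -> q at every successor {w0, w2}.
        At w0: (s -> r) -> q is true.
        At w2: (s -> r) -> q is true.
      So Box ((s -> r) -> q) is true at w2.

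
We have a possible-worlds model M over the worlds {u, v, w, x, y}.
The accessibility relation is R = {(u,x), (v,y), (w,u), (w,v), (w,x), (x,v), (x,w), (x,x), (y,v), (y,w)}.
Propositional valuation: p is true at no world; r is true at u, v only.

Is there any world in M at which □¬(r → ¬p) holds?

No

Let φ = □¬(r → ¬p). Evaluate φ at each world:
  u (successors {x}): φ is false.
  v (successors {y}): φ is false.
  w (successors {u, v, x}): φ is false.
  x (successors {v, w, x}): φ is false.
  y (successors {v, w}): φ is false.
For instance, at y:
  At y: □¬(r → ¬p) requires ¬(r → ¬p) at every successor {v, w}.
    ¬(r → ¬p) fails at v, so □¬(r → ¬p) is false at y.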